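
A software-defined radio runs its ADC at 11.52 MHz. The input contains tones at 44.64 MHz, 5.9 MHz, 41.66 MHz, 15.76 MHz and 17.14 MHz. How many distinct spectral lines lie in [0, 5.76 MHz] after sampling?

4

fs/2 = 5.76 MHz.
44.64 MHz mod fs = 10.08 MHz.
10.08 MHz > fs/2 = 5.76 MHz, folds to fs − 10.08 MHz = 1.44 MHz.
5.9 MHz > fs/2 = 5.76 MHz, folds to fs − 5.9 MHz = 5.62 MHz.
41.66 MHz mod fs = 7.1 MHz.
7.1 MHz > fs/2 = 5.76 MHz, folds to fs − 7.1 MHz = 4.42 MHz.
15.76 MHz mod fs = 4.24 MHz.
4.24 MHz ≤ fs/2 = 5.76 MHz, appears at 4.24 MHz.
17.14 MHz mod fs = 5.62 MHz.
5.62 MHz ≤ fs/2 = 5.76 MHz, appears at 5.62 MHz.
Distinct values: {1.44 MHz, 4.24 MHz, 4.42 MHz, 5.62 MHz} → 4.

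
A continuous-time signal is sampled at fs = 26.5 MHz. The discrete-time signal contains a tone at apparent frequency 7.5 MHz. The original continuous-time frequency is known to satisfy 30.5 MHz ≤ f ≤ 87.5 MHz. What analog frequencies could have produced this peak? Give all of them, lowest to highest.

Frequencies that alias to 7.5 MHz are k·fs ± 7.5 MHz for integer k ≥ 0.
k=0: 7.5 MHz.
k=1: 19 MHz, 34 MHz.
k=2: 45.5 MHz, 60.5 MHz.
k=3: 72 MHz, 87 MHz.
k=4: 98.5 MHz, 113.5 MHz.
Within [30.5 MHz, 87.5 MHz]: 34 MHz, 45.5 MHz, 60.5 MHz, 72 MHz, 87 MHz.

34 MHz, 45.5 MHz, 60.5 MHz, 72 MHz, 87 MHz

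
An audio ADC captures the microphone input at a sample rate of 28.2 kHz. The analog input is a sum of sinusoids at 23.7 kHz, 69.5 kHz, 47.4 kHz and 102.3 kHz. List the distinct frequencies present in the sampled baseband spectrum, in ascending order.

4.5 kHz, 9 kHz, 10.5 kHz, 13.1 kHz

fs/2 = 14.1 kHz.
23.7 kHz > fs/2 = 14.1 kHz, folds to fs − 23.7 kHz = 4.5 kHz.
69.5 kHz mod fs = 13.1 kHz.
13.1 kHz ≤ fs/2 = 14.1 kHz, appears at 13.1 kHz.
47.4 kHz mod fs = 19.2 kHz.
19.2 kHz > fs/2 = 14.1 kHz, folds to fs − 19.2 kHz = 9 kHz.
102.3 kHz mod fs = 17.7 kHz.
17.7 kHz > fs/2 = 14.1 kHz, folds to fs − 17.7 kHz = 10.5 kHz.
Distinct values: {4.5 kHz, 9 kHz, 10.5 kHz, 13.1 kHz}.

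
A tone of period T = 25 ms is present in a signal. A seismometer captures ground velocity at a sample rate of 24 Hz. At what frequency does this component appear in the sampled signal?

8 Hz

T = 25 ms → f = 1/T = 40 Hz.
40 Hz mod fs = 16 Hz.
16 Hz > fs/2 = 12 Hz, folds to fs − 16 Hz = 8 Hz.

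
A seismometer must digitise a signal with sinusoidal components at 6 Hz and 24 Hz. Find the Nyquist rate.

Highest-frequency component: 24 Hz.
Nyquist rate = 2 × 24 Hz = 48 Hz.

48 Hz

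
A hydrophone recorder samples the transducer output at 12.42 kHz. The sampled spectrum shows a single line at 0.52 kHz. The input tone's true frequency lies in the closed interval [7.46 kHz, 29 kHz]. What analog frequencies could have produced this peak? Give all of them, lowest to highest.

11.9 kHz, 12.94 kHz, 24.32 kHz, 25.36 kHz

Frequencies that alias to 0.52 kHz are k·fs ± 0.52 kHz for integer k ≥ 0.
k=0: 0.52 kHz.
k=1: 11.9 kHz, 12.94 kHz.
k=2: 24.32 kHz, 25.36 kHz.
k=3: 36.74 kHz, 37.78 kHz.
Within [7.46 kHz, 29 kHz]: 11.9 kHz, 12.94 kHz, 24.32 kHz, 25.36 kHz.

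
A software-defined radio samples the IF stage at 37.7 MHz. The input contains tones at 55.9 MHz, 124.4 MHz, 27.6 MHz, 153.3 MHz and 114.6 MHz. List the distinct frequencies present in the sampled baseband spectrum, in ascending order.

fs/2 = 18.85 MHz.
55.9 MHz mod fs = 18.2 MHz.
18.2 MHz ≤ fs/2 = 18.85 MHz, appears at 18.2 MHz.
124.4 MHz mod fs = 11.3 MHz.
11.3 MHz ≤ fs/2 = 18.85 MHz, appears at 11.3 MHz.
27.6 MHz > fs/2 = 18.85 MHz, folds to fs − 27.6 MHz = 10.1 MHz.
153.3 MHz mod fs = 2.5 MHz.
2.5 MHz ≤ fs/2 = 18.85 MHz, appears at 2.5 MHz.
114.6 MHz mod fs = 1.5 MHz.
1.5 MHz ≤ fs/2 = 18.85 MHz, appears at 1.5 MHz.
Distinct values: {1.5 MHz, 2.5 MHz, 10.1 MHz, 11.3 MHz, 18.2 MHz}.

1.5 MHz, 2.5 MHz, 10.1 MHz, 11.3 MHz, 18.2 MHz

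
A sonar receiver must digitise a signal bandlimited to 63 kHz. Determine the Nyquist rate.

126 kHz

Nyquist rate = 2 × 63 kHz = 126 kHz.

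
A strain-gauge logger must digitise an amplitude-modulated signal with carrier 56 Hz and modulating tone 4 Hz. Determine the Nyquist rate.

120 Hz

AM sidebands sit at fc ± fm = 52 Hz and 60 Hz.
Highest-frequency component: 60 Hz.
Nyquist rate = 2 × 60 Hz = 120 Hz.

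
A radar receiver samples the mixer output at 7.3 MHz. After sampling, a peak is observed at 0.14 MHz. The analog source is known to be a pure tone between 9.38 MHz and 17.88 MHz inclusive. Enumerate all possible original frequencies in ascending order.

Frequencies that alias to 0.14 MHz are k·fs ± 0.14 MHz for integer k ≥ 0.
k=0: 0.14 MHz.
k=1: 7.16 MHz, 7.44 MHz.
k=2: 14.46 MHz, 14.74 MHz.
k=3: 21.76 MHz, 22.04 MHz.
Within [9.38 MHz, 17.88 MHz]: 14.46 MHz, 14.74 MHz.

14.46 MHz, 14.74 MHz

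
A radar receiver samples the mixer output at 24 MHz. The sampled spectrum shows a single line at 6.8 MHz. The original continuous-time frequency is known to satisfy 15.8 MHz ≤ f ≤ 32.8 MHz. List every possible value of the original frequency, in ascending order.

17.2 MHz, 30.8 MHz

Frequencies that alias to 6.8 MHz are k·fs ± 6.8 MHz for integer k ≥ 0.
k=0: 6.8 MHz.
k=1: 17.2 MHz, 30.8 MHz.
k=2: 41.2 MHz, 54.8 MHz.
Within [15.8 MHz, 32.8 MHz]: 17.2 MHz, 30.8 MHz.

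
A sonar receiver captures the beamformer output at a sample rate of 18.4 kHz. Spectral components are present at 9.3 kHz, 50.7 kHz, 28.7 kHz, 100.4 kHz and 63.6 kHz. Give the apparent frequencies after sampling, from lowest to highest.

4.5 kHz, 8.1 kHz, 8.4 kHz, 9.1 kHz

fs/2 = 9.2 kHz.
9.3 kHz > fs/2 = 9.2 kHz, folds to fs − 9.3 kHz = 9.1 kHz.
50.7 kHz mod fs = 13.9 kHz.
13.9 kHz > fs/2 = 9.2 kHz, folds to fs − 13.9 kHz = 4.5 kHz.
28.7 kHz mod fs = 10.3 kHz.
10.3 kHz > fs/2 = 9.2 kHz, folds to fs − 10.3 kHz = 8.1 kHz.
100.4 kHz mod fs = 8.4 kHz.
8.4 kHz ≤ fs/2 = 9.2 kHz, appears at 8.4 kHz.
63.6 kHz mod fs = 8.4 kHz.
8.4 kHz ≤ fs/2 = 9.2 kHz, appears at 8.4 kHz.
Distinct values: {4.5 kHz, 8.1 kHz, 8.4 kHz, 9.1 kHz}.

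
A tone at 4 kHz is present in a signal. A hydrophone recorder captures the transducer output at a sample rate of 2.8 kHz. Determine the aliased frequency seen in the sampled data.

4 kHz mod fs = 1.2 kHz.
1.2 kHz ≤ fs/2 = 1.4 kHz, appears at 1.2 kHz.

1.2 kHz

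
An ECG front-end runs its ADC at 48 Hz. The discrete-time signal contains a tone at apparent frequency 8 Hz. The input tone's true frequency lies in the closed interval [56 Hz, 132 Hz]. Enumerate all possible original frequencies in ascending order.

56 Hz, 88 Hz, 104 Hz

Frequencies that alias to 8 Hz are k·fs ± 8 Hz for integer k ≥ 0.
k=0: 8 Hz.
k=1: 40 Hz, 56 Hz.
k=2: 88 Hz, 104 Hz.
k=3: 136 Hz, 152 Hz.
Within [56 Hz, 132 Hz]: 56 Hz, 88 Hz, 104 Hz.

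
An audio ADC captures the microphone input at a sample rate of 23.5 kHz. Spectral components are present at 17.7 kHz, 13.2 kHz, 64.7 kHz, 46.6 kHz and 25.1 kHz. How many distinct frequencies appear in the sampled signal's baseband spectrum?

fs/2 = 11.75 kHz.
17.7 kHz > fs/2 = 11.75 kHz, folds to fs − 17.7 kHz = 5.8 kHz.
13.2 kHz > fs/2 = 11.75 kHz, folds to fs − 13.2 kHz = 10.3 kHz.
64.7 kHz mod fs = 17.7 kHz.
17.7 kHz > fs/2 = 11.75 kHz, folds to fs − 17.7 kHz = 5.8 kHz.
46.6 kHz mod fs = 23.1 kHz.
23.1 kHz > fs/2 = 11.75 kHz, folds to fs − 23.1 kHz = 0.4 kHz.
25.1 kHz mod fs = 1.6 kHz.
1.6 kHz ≤ fs/2 = 11.75 kHz, appears at 1.6 kHz.
Distinct values: {0.4 kHz, 1.6 kHz, 5.8 kHz, 10.3 kHz} → 4.

4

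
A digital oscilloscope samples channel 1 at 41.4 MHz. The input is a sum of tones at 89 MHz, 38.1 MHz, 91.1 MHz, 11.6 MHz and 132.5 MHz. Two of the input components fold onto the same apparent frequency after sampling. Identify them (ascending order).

fs/2 = 20.7 MHz.
89 MHz mod fs = 6.2 MHz.
6.2 MHz ≤ fs/2 = 20.7 MHz, appears at 6.2 MHz.
38.1 MHz > fs/2 = 20.7 MHz, folds to fs − 38.1 MHz = 3.3 MHz.
91.1 MHz mod fs = 8.3 MHz.
8.3 MHz ≤ fs/2 = 20.7 MHz, appears at 8.3 MHz.
11.6 MHz ≤ fs/2 = 20.7 MHz, passes unchanged.
132.5 MHz mod fs = 8.3 MHz.
8.3 MHz ≤ fs/2 = 20.7 MHz, appears at 8.3 MHz.
91.1 MHz and 132.5 MHz both map to 8.3 MHz.

91.1 MHz, 132.5 MHz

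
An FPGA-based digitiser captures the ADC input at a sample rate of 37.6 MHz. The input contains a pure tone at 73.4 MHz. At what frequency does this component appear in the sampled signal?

73.4 MHz mod fs = 35.8 MHz.
35.8 MHz > fs/2 = 18.8 MHz, folds to fs − 35.8 MHz = 1.8 MHz.

1.8 MHz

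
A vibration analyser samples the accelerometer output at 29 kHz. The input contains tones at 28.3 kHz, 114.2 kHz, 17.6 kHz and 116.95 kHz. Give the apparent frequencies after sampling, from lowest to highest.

fs/2 = 14.5 kHz.
28.3 kHz > fs/2 = 14.5 kHz, folds to fs − 28.3 kHz = 0.7 kHz.
114.2 kHz mod fs = 27.2 kHz.
27.2 kHz > fs/2 = 14.5 kHz, folds to fs − 27.2 kHz = 1.8 kHz.
17.6 kHz > fs/2 = 14.5 kHz, folds to fs − 17.6 kHz = 11.4 kHz.
116.95 kHz mod fs = 0.95 kHz.
0.95 kHz ≤ fs/2 = 14.5 kHz, appears at 0.95 kHz.
Distinct values: {0.7 kHz, 0.95 kHz, 1.8 kHz, 11.4 kHz}.

0.7 kHz, 0.95 kHz, 1.8 kHz, 11.4 kHz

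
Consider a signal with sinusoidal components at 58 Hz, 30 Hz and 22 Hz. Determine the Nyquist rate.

Highest-frequency component: 58 Hz.
Nyquist rate = 2 × 58 Hz = 116 Hz.

116 Hz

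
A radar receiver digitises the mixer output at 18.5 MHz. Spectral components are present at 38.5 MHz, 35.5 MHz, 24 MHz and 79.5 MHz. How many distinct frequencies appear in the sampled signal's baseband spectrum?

2

fs/2 = 9.25 MHz.
38.5 MHz mod fs = 1.5 MHz.
1.5 MHz ≤ fs/2 = 9.25 MHz, appears at 1.5 MHz.
35.5 MHz mod fs = 17 MHz.
17 MHz > fs/2 = 9.25 MHz, folds to fs − 17 MHz = 1.5 MHz.
24 MHz mod fs = 5.5 MHz.
5.5 MHz ≤ fs/2 = 9.25 MHz, appears at 5.5 MHz.
79.5 MHz mod fs = 5.5 MHz.
5.5 MHz ≤ fs/2 = 9.25 MHz, appears at 5.5 MHz.
Distinct values: {1.5 MHz, 5.5 MHz} → 2.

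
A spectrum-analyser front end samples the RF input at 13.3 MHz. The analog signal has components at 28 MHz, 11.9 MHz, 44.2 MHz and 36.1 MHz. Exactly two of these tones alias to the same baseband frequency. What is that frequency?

1.4 MHz

fs/2 = 6.65 MHz.
28 MHz mod fs = 1.4 MHz.
1.4 MHz ≤ fs/2 = 6.65 MHz, appears at 1.4 MHz.
11.9 MHz > fs/2 = 6.65 MHz, folds to fs − 11.9 MHz = 1.4 MHz.
44.2 MHz mod fs = 4.3 MHz.
4.3 MHz ≤ fs/2 = 6.65 MHz, appears at 4.3 MHz.
36.1 MHz mod fs = 9.5 MHz.
9.5 MHz > fs/2 = 6.65 MHz, folds to fs − 9.5 MHz = 3.8 MHz.
11.9 MHz and 28 MHz both map to 1.4 MHz.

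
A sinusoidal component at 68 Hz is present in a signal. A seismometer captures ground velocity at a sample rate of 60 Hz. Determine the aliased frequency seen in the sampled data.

68 Hz mod fs = 8 Hz.
8 Hz ≤ fs/2 = 30 Hz, appears at 8 Hz.

8 Hz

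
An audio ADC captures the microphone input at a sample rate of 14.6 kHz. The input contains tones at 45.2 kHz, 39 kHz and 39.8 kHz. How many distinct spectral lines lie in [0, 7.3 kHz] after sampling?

fs/2 = 7.3 kHz.
45.2 kHz mod fs = 1.4 kHz.
1.4 kHz ≤ fs/2 = 7.3 kHz, appears at 1.4 kHz.
39 kHz mod fs = 9.8 kHz.
9.8 kHz > fs/2 = 7.3 kHz, folds to fs − 9.8 kHz = 4.8 kHz.
39.8 kHz mod fs = 10.6 kHz.
10.6 kHz > fs/2 = 7.3 kHz, folds to fs − 10.6 kHz = 4 kHz.
Distinct values: {1.4 kHz, 4 kHz, 4.8 kHz} → 3.

3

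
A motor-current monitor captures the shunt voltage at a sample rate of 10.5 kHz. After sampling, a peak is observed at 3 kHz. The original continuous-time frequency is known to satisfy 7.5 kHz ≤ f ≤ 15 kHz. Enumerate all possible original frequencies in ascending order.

7.5 kHz, 13.5 kHz

Frequencies that alias to 3 kHz are k·fs ± 3 kHz for integer k ≥ 0.
k=0: 3 kHz.
k=1: 7.5 kHz, 13.5 kHz.
k=2: 18 kHz, 24 kHz.
Within [7.5 kHz, 15 kHz]: 7.5 kHz, 13.5 kHz.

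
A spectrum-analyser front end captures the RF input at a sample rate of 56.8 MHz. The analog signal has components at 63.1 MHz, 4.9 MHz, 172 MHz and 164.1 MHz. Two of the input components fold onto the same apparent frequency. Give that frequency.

fs/2 = 28.4 MHz.
63.1 MHz mod fs = 6.3 MHz.
6.3 MHz ≤ fs/2 = 28.4 MHz, appears at 6.3 MHz.
4.9 MHz ≤ fs/2 = 28.4 MHz, passes unchanged.
172 MHz mod fs = 1.6 MHz.
1.6 MHz ≤ fs/2 = 28.4 MHz, appears at 1.6 MHz.
164.1 MHz mod fs = 50.5 MHz.
50.5 MHz > fs/2 = 28.4 MHz, folds to fs − 50.5 MHz = 6.3 MHz.
63.1 MHz and 164.1 MHz both map to 6.3 MHz.

6.3 MHz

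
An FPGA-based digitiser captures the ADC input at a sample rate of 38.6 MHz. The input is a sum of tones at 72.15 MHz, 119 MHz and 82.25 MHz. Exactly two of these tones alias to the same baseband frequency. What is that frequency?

5.05 MHz

fs/2 = 19.3 MHz.
72.15 MHz mod fs = 33.55 MHz.
33.55 MHz > fs/2 = 19.3 MHz, folds to fs − 33.55 MHz = 5.05 MHz.
119 MHz mod fs = 3.2 MHz.
3.2 MHz ≤ fs/2 = 19.3 MHz, appears at 3.2 MHz.
82.25 MHz mod fs = 5.05 MHz.
5.05 MHz ≤ fs/2 = 19.3 MHz, appears at 5.05 MHz.
72.15 MHz and 82.25 MHz both map to 5.05 MHz.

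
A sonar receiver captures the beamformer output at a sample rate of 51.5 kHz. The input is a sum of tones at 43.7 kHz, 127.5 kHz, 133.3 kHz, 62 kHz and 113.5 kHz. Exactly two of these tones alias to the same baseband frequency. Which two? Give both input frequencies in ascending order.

fs/2 = 25.75 kHz.
43.7 kHz > fs/2 = 25.75 kHz, folds to fs − 43.7 kHz = 7.8 kHz.
127.5 kHz mod fs = 24.5 kHz.
24.5 kHz ≤ fs/2 = 25.75 kHz, appears at 24.5 kHz.
133.3 kHz mod fs = 30.3 kHz.
30.3 kHz > fs/2 = 25.75 kHz, folds to fs − 30.3 kHz = 21.2 kHz.
62 kHz mod fs = 10.5 kHz.
10.5 kHz ≤ fs/2 = 25.75 kHz, appears at 10.5 kHz.
113.5 kHz mod fs = 10.5 kHz.
10.5 kHz ≤ fs/2 = 25.75 kHz, appears at 10.5 kHz.
62 kHz and 113.5 kHz both map to 10.5 kHz.

62 kHz, 113.5 kHz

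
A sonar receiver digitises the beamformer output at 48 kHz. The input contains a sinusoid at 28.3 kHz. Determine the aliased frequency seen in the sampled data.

28.3 kHz > fs/2 = 24 kHz, folds to fs − 28.3 kHz = 19.7 kHz.

19.7 kHz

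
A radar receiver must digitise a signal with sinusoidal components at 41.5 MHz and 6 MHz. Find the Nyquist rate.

Highest-frequency component: 41.5 MHz.
Nyquist rate = 2 × 41.5 MHz = 83 MHz.

83 MHz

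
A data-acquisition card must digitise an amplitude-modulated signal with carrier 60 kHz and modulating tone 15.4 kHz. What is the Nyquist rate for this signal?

AM sidebands sit at fc ± fm = 44.6 kHz and 75.4 kHz.
Highest-frequency component: 75.4 kHz.
Nyquist rate = 2 × 75.4 kHz = 150.8 kHz.

150.8 kHz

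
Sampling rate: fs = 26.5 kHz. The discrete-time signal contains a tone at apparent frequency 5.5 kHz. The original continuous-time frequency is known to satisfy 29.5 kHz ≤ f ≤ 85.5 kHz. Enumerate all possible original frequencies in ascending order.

Frequencies that alias to 5.5 kHz are k·fs ± 5.5 kHz for integer k ≥ 0.
k=0: 5.5 kHz.
k=1: 21 kHz, 32 kHz.
k=2: 47.5 kHz, 58.5 kHz.
k=3: 74 kHz, 85 kHz.
k=4: 100.5 kHz, 111.5 kHz.
Within [29.5 kHz, 85.5 kHz]: 32 kHz, 47.5 kHz, 58.5 kHz, 74 kHz, 85 kHz.

32 kHz, 47.5 kHz, 58.5 kHz, 74 kHz, 85 kHz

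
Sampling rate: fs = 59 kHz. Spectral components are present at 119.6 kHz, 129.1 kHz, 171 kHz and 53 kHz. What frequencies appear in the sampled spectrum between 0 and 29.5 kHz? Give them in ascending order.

1.6 kHz, 6 kHz, 11.1 kHz

fs/2 = 29.5 kHz.
119.6 kHz mod fs = 1.6 kHz.
1.6 kHz ≤ fs/2 = 29.5 kHz, appears at 1.6 kHz.
129.1 kHz mod fs = 11.1 kHz.
11.1 kHz ≤ fs/2 = 29.5 kHz, appears at 11.1 kHz.
171 kHz mod fs = 53 kHz.
53 kHz > fs/2 = 29.5 kHz, folds to fs − 53 kHz = 6 kHz.
53 kHz > fs/2 = 29.5 kHz, folds to fs − 53 kHz = 6 kHz.
Distinct values: {1.6 kHz, 6 kHz, 11.1 kHz}.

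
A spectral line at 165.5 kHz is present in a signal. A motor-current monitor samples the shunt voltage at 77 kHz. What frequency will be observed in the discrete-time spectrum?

11.5 kHz

165.5 kHz mod fs = 11.5 kHz.
11.5 kHz ≤ fs/2 = 38.5 kHz, appears at 11.5 kHz.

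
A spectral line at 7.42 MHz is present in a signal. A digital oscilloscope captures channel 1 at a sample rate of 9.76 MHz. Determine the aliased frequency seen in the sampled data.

2.34 MHz

7.42 MHz > fs/2 = 4.88 MHz, folds to fs − 7.42 MHz = 2.34 MHz.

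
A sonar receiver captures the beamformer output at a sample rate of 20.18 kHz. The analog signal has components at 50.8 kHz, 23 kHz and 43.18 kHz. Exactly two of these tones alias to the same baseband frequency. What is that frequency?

2.82 kHz

fs/2 = 10.09 kHz.
50.8 kHz mod fs = 10.44 kHz.
10.44 kHz > fs/2 = 10.09 kHz, folds to fs − 10.44 kHz = 9.74 kHz.
23 kHz mod fs = 2.82 kHz.
2.82 kHz ≤ fs/2 = 10.09 kHz, appears at 2.82 kHz.
43.18 kHz mod fs = 2.82 kHz.
2.82 kHz ≤ fs/2 = 10.09 kHz, appears at 2.82 kHz.
23 kHz and 43.18 kHz both map to 2.82 kHz.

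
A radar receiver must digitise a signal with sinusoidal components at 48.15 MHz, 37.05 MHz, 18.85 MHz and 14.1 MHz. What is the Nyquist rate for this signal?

Highest-frequency component: 48.15 MHz.
Nyquist rate = 2 × 48.15 MHz = 96.3 MHz.

96.3 MHz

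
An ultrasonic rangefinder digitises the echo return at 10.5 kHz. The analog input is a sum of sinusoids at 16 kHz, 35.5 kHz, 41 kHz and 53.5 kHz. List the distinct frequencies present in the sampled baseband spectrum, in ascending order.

fs/2 = 5.25 kHz.
16 kHz mod fs = 5.5 kHz.
5.5 kHz > fs/2 = 5.25 kHz, folds to fs − 5.5 kHz = 5 kHz.
35.5 kHz mod fs = 4 kHz.
4 kHz ≤ fs/2 = 5.25 kHz, appears at 4 kHz.
41 kHz mod fs = 9.5 kHz.
9.5 kHz > fs/2 = 5.25 kHz, folds to fs − 9.5 kHz = 1 kHz.
53.5 kHz mod fs = 1 kHz.
1 kHz ≤ fs/2 = 5.25 kHz, appears at 1 kHz.
Distinct values: {1 kHz, 4 kHz, 5 kHz}.

1 kHz, 4 kHz, 5 kHz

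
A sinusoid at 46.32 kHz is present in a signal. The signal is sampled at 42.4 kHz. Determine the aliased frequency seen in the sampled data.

46.32 kHz mod fs = 3.92 kHz.
3.92 kHz ≤ fs/2 = 21.2 kHz, appears at 3.92 kHz.

3.92 kHz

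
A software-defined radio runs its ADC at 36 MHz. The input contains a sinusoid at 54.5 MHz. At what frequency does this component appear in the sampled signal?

17.5 MHz

54.5 MHz mod fs = 18.5 MHz.
18.5 MHz > fs/2 = 18 MHz, folds to fs − 18.5 MHz = 17.5 MHz.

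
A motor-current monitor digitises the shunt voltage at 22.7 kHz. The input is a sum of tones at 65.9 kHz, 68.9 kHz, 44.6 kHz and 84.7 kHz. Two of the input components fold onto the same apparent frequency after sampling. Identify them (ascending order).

44.6 kHz, 68.9 kHz

fs/2 = 11.35 kHz.
65.9 kHz mod fs = 20.5 kHz.
20.5 kHz > fs/2 = 11.35 kHz, folds to fs − 20.5 kHz = 2.2 kHz.
68.9 kHz mod fs = 0.8 kHz.
0.8 kHz ≤ fs/2 = 11.35 kHz, appears at 0.8 kHz.
44.6 kHz mod fs = 21.9 kHz.
21.9 kHz > fs/2 = 11.35 kHz, folds to fs − 21.9 kHz = 0.8 kHz.
84.7 kHz mod fs = 16.6 kHz.
16.6 kHz > fs/2 = 11.35 kHz, folds to fs − 16.6 kHz = 6.1 kHz.
44.6 kHz and 68.9 kHz both map to 0.8 kHz.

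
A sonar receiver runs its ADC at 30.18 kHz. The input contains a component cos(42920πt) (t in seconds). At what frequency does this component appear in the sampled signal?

ω = 42920π rad/s → f = ω/(2π) = 21460 Hz = 21.46 kHz.
21.46 kHz > fs/2 = 15.09 kHz, folds to fs − 21.46 kHz = 8.72 kHz.

8.72 kHz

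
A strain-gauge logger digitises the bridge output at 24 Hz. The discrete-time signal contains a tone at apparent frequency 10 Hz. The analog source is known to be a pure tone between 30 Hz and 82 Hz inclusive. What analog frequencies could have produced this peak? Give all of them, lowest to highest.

Frequencies that alias to 10 Hz are k·fs ± 10 Hz for integer k ≥ 0.
k=0: 10 Hz.
k=1: 14 Hz, 34 Hz.
k=2: 38 Hz, 58 Hz.
k=3: 62 Hz, 82 Hz.
k=4: 86 Hz, 106 Hz.
Within [30 Hz, 82 Hz]: 34 Hz, 38 Hz, 58 Hz, 62 Hz, 82 Hz.

34 Hz, 38 Hz, 58 Hz, 62 Hz, 82 Hz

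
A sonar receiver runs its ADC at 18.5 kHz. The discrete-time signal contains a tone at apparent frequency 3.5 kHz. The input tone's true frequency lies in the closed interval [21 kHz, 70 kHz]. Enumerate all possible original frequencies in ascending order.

Frequencies that alias to 3.5 kHz are k·fs ± 3.5 kHz for integer k ≥ 0.
k=0: 3.5 kHz.
k=1: 15 kHz, 22 kHz.
k=2: 33.5 kHz, 40.5 kHz.
k=3: 52 kHz, 59 kHz.
k=4: 70.5 kHz, 77.5 kHz.
Within [21 kHz, 70 kHz]: 22 kHz, 33.5 kHz, 40.5 kHz, 52 kHz, 59 kHz.

22 kHz, 33.5 kHz, 40.5 kHz, 52 kHz, 59 kHz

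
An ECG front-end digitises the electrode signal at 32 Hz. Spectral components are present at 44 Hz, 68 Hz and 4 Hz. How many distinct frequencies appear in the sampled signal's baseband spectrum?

2

fs/2 = 16 Hz.
44 Hz mod fs = 12 Hz.
12 Hz ≤ fs/2 = 16 Hz, appears at 12 Hz.
68 Hz mod fs = 4 Hz.
4 Hz ≤ fs/2 = 16 Hz, appears at 4 Hz.
4 Hz ≤ fs/2 = 16 Hz, passes unchanged.
Distinct values: {4 Hz, 12 Hz} → 2.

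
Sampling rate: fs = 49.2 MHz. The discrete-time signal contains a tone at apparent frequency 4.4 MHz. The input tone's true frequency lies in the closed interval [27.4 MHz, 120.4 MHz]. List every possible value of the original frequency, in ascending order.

44.8 MHz, 53.6 MHz, 94 MHz, 102.8 MHz

Frequencies that alias to 4.4 MHz are k·fs ± 4.4 MHz for integer k ≥ 0.
k=0: 4.4 MHz.
k=1: 44.8 MHz, 53.6 MHz.
k=2: 94 MHz, 102.8 MHz.
k=3: 143.2 MHz, 152 MHz.
Within [27.4 MHz, 120.4 MHz]: 44.8 MHz, 53.6 MHz, 94 MHz, 102.8 MHz.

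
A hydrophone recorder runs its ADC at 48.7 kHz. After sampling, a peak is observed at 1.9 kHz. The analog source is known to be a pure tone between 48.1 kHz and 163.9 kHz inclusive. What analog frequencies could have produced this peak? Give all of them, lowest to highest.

Frequencies that alias to 1.9 kHz are k·fs ± 1.9 kHz for integer k ≥ 0.
k=0: 1.9 kHz.
k=1: 46.8 kHz, 50.6 kHz.
k=2: 95.5 kHz, 99.3 kHz.
k=3: 144.2 kHz, 148 kHz.
k=4: 192.9 kHz, 196.7 kHz.
Within [48.1 kHz, 163.9 kHz]: 50.6 kHz, 95.5 kHz, 99.3 kHz, 144.2 kHz, 148 kHz.

50.6 kHz, 95.5 kHz, 99.3 kHz, 144.2 kHz, 148 kHz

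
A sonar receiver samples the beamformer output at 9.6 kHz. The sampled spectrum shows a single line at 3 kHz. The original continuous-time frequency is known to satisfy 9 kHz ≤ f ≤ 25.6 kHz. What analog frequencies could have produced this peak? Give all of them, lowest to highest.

12.6 kHz, 16.2 kHz, 22.2 kHz

Frequencies that alias to 3 kHz are k·fs ± 3 kHz for integer k ≥ 0.
k=0: 3 kHz.
k=1: 6.6 kHz, 12.6 kHz.
k=2: 16.2 kHz, 22.2 kHz.
k=3: 25.8 kHz, 31.8 kHz.
Within [9 kHz, 25.6 kHz]: 12.6 kHz, 16.2 kHz, 22.2 kHz.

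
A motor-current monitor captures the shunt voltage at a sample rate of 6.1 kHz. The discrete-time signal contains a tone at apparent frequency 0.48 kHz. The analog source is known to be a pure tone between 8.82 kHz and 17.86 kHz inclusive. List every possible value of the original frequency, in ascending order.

11.72 kHz, 12.68 kHz, 17.82 kHz

Frequencies that alias to 0.48 kHz are k·fs ± 0.48 kHz for integer k ≥ 0.
k=0: 0.48 kHz.
k=1: 5.62 kHz, 6.58 kHz.
k=2: 11.72 kHz, 12.68 kHz.
k=3: 17.82 kHz, 18.78 kHz.
k=4: 23.92 kHz, 24.88 kHz.
Within [8.82 kHz, 17.86 kHz]: 11.72 kHz, 12.68 kHz, 17.82 kHz.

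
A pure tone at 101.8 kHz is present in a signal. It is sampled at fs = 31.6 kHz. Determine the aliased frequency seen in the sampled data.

7 kHz

101.8 kHz mod fs = 7 kHz.
7 kHz ≤ fs/2 = 15.8 kHz, appears at 7 kHz.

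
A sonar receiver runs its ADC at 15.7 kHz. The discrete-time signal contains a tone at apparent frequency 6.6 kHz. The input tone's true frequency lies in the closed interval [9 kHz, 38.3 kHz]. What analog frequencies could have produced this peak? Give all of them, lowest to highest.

9.1 kHz, 22.3 kHz, 24.8 kHz, 38 kHz

Frequencies that alias to 6.6 kHz are k·fs ± 6.6 kHz for integer k ≥ 0.
k=0: 6.6 kHz.
k=1: 9.1 kHz, 22.3 kHz.
k=2: 24.8 kHz, 38 kHz.
k=3: 40.5 kHz, 53.7 kHz.
Within [9 kHz, 38.3 kHz]: 9.1 kHz, 22.3 kHz, 24.8 kHz, 38 kHz.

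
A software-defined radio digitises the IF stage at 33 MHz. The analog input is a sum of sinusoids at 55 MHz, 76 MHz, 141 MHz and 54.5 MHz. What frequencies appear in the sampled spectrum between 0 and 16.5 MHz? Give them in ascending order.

9 MHz, 10 MHz, 11 MHz, 11.5 MHz

fs/2 = 16.5 MHz.
55 MHz mod fs = 22 MHz.
22 MHz > fs/2 = 16.5 MHz, folds to fs − 22 MHz = 11 MHz.
76 MHz mod fs = 10 MHz.
10 MHz ≤ fs/2 = 16.5 MHz, appears at 10 MHz.
141 MHz mod fs = 9 MHz.
9 MHz ≤ fs/2 = 16.5 MHz, appears at 9 MHz.
54.5 MHz mod fs = 21.5 MHz.
21.5 MHz > fs/2 = 16.5 MHz, folds to fs − 21.5 MHz = 11.5 MHz.
Distinct values: {9 MHz, 10 MHz, 11 MHz, 11.5 MHz}.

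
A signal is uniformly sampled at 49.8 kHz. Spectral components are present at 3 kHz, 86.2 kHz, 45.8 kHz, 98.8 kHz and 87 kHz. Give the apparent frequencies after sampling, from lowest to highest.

0.8 kHz, 3 kHz, 4 kHz, 12.6 kHz, 13.4 kHz

fs/2 = 24.9 kHz.
3 kHz ≤ fs/2 = 24.9 kHz, passes unchanged.
86.2 kHz mod fs = 36.4 kHz.
36.4 kHz > fs/2 = 24.9 kHz, folds to fs − 36.4 kHz = 13.4 kHz.
45.8 kHz > fs/2 = 24.9 kHz, folds to fs − 45.8 kHz = 4 kHz.
98.8 kHz mod fs = 49 kHz.
49 kHz > fs/2 = 24.9 kHz, folds to fs − 49 kHz = 0.8 kHz.
87 kHz mod fs = 37.2 kHz.
37.2 kHz > fs/2 = 24.9 kHz, folds to fs − 37.2 kHz = 12.6 kHz.
Distinct values: {0.8 kHz, 3 kHz, 4 kHz, 12.6 kHz, 13.4 kHz}.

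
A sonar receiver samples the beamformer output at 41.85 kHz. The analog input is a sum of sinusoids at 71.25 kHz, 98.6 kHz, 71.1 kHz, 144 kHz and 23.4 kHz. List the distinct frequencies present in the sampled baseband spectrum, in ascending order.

12.45 kHz, 12.6 kHz, 14.9 kHz, 18.45 kHz

fs/2 = 20.925 kHz.
71.25 kHz mod fs = 29.4 kHz.
29.4 kHz > fs/2 = 20.925 kHz, folds to fs − 29.4 kHz = 12.45 kHz.
98.6 kHz mod fs = 14.9 kHz.
14.9 kHz ≤ fs/2 = 20.925 kHz, appears at 14.9 kHz.
71.1 kHz mod fs = 29.25 kHz.
29.25 kHz > fs/2 = 20.925 kHz, folds to fs − 29.25 kHz = 12.6 kHz.
144 kHz mod fs = 18.45 kHz.
18.45 kHz ≤ fs/2 = 20.925 kHz, appears at 18.45 kHz.
23.4 kHz > fs/2 = 20.925 kHz, folds to fs − 23.4 kHz = 18.45 kHz.
Distinct values: {12.45 kHz, 12.6 kHz, 14.9 kHz, 18.45 kHz}.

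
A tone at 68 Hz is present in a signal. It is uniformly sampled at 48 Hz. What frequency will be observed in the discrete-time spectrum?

20 Hz

68 Hz mod fs = 20 Hz.
20 Hz ≤ fs/2 = 24 Hz, appears at 20 Hz.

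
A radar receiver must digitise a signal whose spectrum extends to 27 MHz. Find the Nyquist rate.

Nyquist rate = 2 × 27 MHz = 54 MHz.

54 MHz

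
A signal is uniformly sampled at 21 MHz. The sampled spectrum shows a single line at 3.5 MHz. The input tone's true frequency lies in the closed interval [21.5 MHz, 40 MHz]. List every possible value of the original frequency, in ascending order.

24.5 MHz, 38.5 MHz

Frequencies that alias to 3.5 MHz are k·fs ± 3.5 MHz for integer k ≥ 0.
k=0: 3.5 MHz.
k=1: 17.5 MHz, 24.5 MHz.
k=2: 38.5 MHz, 45.5 MHz.
k=3: 59.5 MHz, 66.5 MHz.
Within [21.5 MHz, 40 MHz]: 24.5 MHz, 38.5 MHz.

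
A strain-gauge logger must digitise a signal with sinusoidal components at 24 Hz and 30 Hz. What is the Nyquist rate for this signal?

60 Hz

Highest-frequency component: 30 Hz.
Nyquist rate = 2 × 30 Hz = 60 Hz.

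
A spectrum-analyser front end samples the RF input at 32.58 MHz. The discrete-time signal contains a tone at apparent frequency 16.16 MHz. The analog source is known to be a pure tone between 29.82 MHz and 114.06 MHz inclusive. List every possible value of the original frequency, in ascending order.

48.74 MHz, 49 MHz, 81.32 MHz, 81.58 MHz, 113.9 MHz

Frequencies that alias to 16.16 MHz are k·fs ± 16.16 MHz for integer k ≥ 0.
k=0: 16.16 MHz.
k=1: 16.42 MHz, 48.74 MHz.
k=2: 49 MHz, 81.32 MHz.
k=3: 81.58 MHz, 113.9 MHz.
k=4: 114.16 MHz, 146.48 MHz.
Within [29.82 MHz, 114.06 MHz]: 48.74 MHz, 49 MHz, 81.32 MHz, 81.58 MHz, 113.9 MHz.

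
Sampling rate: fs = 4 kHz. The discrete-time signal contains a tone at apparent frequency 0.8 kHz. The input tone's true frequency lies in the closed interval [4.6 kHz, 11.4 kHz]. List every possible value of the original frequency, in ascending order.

Frequencies that alias to 0.8 kHz are k·fs ± 0.8 kHz for integer k ≥ 0.
k=0: 0.8 kHz.
k=1: 3.2 kHz, 4.8 kHz.
k=2: 7.2 kHz, 8.8 kHz.
k=3: 11.2 kHz, 12.8 kHz.
k=4: 15.2 kHz, 16.8 kHz.
Within [4.6 kHz, 11.4 kHz]: 4.8 kHz, 7.2 kHz, 8.8 kHz, 11.2 kHz.

4.8 kHz, 7.2 kHz, 8.8 kHz, 11.2 kHz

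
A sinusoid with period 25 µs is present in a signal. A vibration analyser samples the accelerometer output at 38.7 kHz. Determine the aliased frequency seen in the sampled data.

T = 25 µs → f = 1/T = 40 kHz.
40 kHz mod fs = 1.3 kHz.
1.3 kHz ≤ fs/2 = 19.35 kHz, appears at 1.3 kHz.

1.3 kHz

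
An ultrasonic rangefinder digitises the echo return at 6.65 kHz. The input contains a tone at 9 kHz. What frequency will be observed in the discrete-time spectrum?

2.35 kHz

9 kHz mod fs = 2.35 kHz.
2.35 kHz ≤ fs/2 = 3.325 kHz, appears at 2.35 kHz.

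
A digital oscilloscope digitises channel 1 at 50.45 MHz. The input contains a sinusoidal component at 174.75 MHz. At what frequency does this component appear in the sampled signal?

23.4 MHz

174.75 MHz mod fs = 23.4 MHz.
23.4 MHz ≤ fs/2 = 25.225 MHz, appears at 23.4 MHz.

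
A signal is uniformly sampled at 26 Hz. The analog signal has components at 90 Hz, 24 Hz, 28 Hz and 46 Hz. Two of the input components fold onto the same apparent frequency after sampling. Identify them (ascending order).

fs/2 = 13 Hz.
90 Hz mod fs = 12 Hz.
12 Hz ≤ fs/2 = 13 Hz, appears at 12 Hz.
24 Hz > fs/2 = 13 Hz, folds to fs − 24 Hz = 2 Hz.
28 Hz mod fs = 2 Hz.
2 Hz ≤ fs/2 = 13 Hz, appears at 2 Hz.
46 Hz mod fs = 20 Hz.
20 Hz > fs/2 = 13 Hz, folds to fs − 20 Hz = 6 Hz.
24 Hz and 28 Hz both map to 2 Hz.

24 Hz, 28 Hz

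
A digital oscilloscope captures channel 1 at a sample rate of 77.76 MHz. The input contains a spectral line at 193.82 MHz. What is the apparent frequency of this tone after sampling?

193.82 MHz mod fs = 38.3 MHz.
38.3 MHz ≤ fs/2 = 38.88 MHz, appears at 38.3 MHz.

38.3 MHz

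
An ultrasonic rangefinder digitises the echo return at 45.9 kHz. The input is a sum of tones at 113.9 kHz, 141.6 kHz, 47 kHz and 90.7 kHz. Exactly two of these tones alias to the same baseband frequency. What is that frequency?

fs/2 = 22.95 kHz.
113.9 kHz mod fs = 22.1 kHz.
22.1 kHz ≤ fs/2 = 22.95 kHz, appears at 22.1 kHz.
141.6 kHz mod fs = 3.9 kHz.
3.9 kHz ≤ fs/2 = 22.95 kHz, appears at 3.9 kHz.
47 kHz mod fs = 1.1 kHz.
1.1 kHz ≤ fs/2 = 22.95 kHz, appears at 1.1 kHz.
90.7 kHz mod fs = 44.8 kHz.
44.8 kHz > fs/2 = 22.95 kHz, folds to fs − 44.8 kHz = 1.1 kHz.
47 kHz and 90.7 kHz both map to 1.1 kHz.

1.1 kHz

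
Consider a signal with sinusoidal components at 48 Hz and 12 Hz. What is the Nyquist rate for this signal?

96 Hz

Highest-frequency component: 48 Hz.
Nyquist rate = 2 × 48 Hz = 96 Hz.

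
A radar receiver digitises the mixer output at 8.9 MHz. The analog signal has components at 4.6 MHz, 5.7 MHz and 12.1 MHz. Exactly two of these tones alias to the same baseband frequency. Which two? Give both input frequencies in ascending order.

5.7 MHz, 12.1 MHz

fs/2 = 4.45 MHz.
4.6 MHz > fs/2 = 4.45 MHz, folds to fs − 4.6 MHz = 4.3 MHz.
5.7 MHz > fs/2 = 4.45 MHz, folds to fs − 5.7 MHz = 3.2 MHz.
12.1 MHz mod fs = 3.2 MHz.
3.2 MHz ≤ fs/2 = 4.45 MHz, appears at 3.2 MHz.
5.7 MHz and 12.1 MHz both map to 3.2 MHz.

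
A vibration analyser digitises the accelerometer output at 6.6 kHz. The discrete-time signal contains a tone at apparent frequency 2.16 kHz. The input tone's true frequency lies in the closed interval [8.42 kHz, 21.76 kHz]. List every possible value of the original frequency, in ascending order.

8.76 kHz, 11.04 kHz, 15.36 kHz, 17.64 kHz

Frequencies that alias to 2.16 kHz are k·fs ± 2.16 kHz for integer k ≥ 0.
k=0: 2.16 kHz.
k=1: 4.44 kHz, 8.76 kHz.
k=2: 11.04 kHz, 15.36 kHz.
k=3: 17.64 kHz, 21.96 kHz.
k=4: 24.24 kHz, 28.56 kHz.
Within [8.42 kHz, 21.76 kHz]: 8.76 kHz, 11.04 kHz, 15.36 kHz, 17.64 kHz.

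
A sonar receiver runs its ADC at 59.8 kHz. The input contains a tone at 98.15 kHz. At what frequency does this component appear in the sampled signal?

98.15 kHz mod fs = 38.35 kHz.
38.35 kHz > fs/2 = 29.9 kHz, folds to fs − 38.35 kHz = 21.45 kHz.

21.45 kHz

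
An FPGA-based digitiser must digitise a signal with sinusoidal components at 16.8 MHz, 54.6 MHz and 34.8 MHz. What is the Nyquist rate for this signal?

109.2 MHz

Highest-frequency component: 54.6 MHz.
Nyquist rate = 2 × 54.6 MHz = 109.2 MHz.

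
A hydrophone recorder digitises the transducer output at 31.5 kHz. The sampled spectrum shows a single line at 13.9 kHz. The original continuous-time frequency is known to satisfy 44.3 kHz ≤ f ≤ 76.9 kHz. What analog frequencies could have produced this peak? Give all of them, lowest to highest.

45.4 kHz, 49.1 kHz, 76.9 kHz

Frequencies that alias to 13.9 kHz are k·fs ± 13.9 kHz for integer k ≥ 0.
k=0: 13.9 kHz.
k=1: 17.6 kHz, 45.4 kHz.
k=2: 49.1 kHz, 76.9 kHz.
k=3: 80.6 kHz, 108.4 kHz.
Within [44.3 kHz, 76.9 kHz]: 45.4 kHz, 49.1 kHz, 76.9 kHz.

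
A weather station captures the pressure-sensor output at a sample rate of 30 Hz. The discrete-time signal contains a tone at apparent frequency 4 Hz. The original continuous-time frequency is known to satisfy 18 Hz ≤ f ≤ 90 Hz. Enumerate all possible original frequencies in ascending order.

Frequencies that alias to 4 Hz are k·fs ± 4 Hz for integer k ≥ 0.
k=0: 4 Hz.
k=1: 26 Hz, 34 Hz.
k=2: 56 Hz, 64 Hz.
k=3: 86 Hz, 94 Hz.
k=4: 116 Hz, 124 Hz.
Within [18 Hz, 90 Hz]: 26 Hz, 34 Hz, 56 Hz, 64 Hz, 86 Hz.

26 Hz, 34 Hz, 56 Hz, 64 Hz, 86 Hz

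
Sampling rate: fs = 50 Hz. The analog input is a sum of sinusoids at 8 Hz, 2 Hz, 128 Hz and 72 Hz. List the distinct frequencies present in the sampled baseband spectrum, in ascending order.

fs/2 = 25 Hz.
8 Hz ≤ fs/2 = 25 Hz, passes unchanged.
2 Hz ≤ fs/2 = 25 Hz, passes unchanged.
128 Hz mod fs = 28 Hz.
28 Hz > fs/2 = 25 Hz, folds to fs − 28 Hz = 22 Hz.
72 Hz mod fs = 22 Hz.
22 Hz ≤ fs/2 = 25 Hz, appears at 22 Hz.
Distinct values: {2 Hz, 8 Hz, 22 Hz}.

2 Hz, 8 Hz, 22 Hz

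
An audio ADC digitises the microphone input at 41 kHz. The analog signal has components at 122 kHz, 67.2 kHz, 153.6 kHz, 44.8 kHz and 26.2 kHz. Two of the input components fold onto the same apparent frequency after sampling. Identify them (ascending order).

26.2 kHz, 67.2 kHz

fs/2 = 20.5 kHz.
122 kHz mod fs = 40 kHz.
40 kHz > fs/2 = 20.5 kHz, folds to fs − 40 kHz = 1 kHz.
67.2 kHz mod fs = 26.2 kHz.
26.2 kHz > fs/2 = 20.5 kHz, folds to fs − 26.2 kHz = 14.8 kHz.
153.6 kHz mod fs = 30.6 kHz.
30.6 kHz > fs/2 = 20.5 kHz, folds to fs − 30.6 kHz = 10.4 kHz.
44.8 kHz mod fs = 3.8 kHz.
3.8 kHz ≤ fs/2 = 20.5 kHz, appears at 3.8 kHz.
26.2 kHz > fs/2 = 20.5 kHz, folds to fs − 26.2 kHz = 14.8 kHz.
26.2 kHz and 67.2 kHz both map to 14.8 kHz.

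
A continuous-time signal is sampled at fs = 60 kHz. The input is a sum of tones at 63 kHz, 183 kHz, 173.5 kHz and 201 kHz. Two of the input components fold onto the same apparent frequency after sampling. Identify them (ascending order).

63 kHz, 183 kHz

fs/2 = 30 kHz.
63 kHz mod fs = 3 kHz.
3 kHz ≤ fs/2 = 30 kHz, appears at 3 kHz.
183 kHz mod fs = 3 kHz.
3 kHz ≤ fs/2 = 30 kHz, appears at 3 kHz.
173.5 kHz mod fs = 53.5 kHz.
53.5 kHz > fs/2 = 30 kHz, folds to fs − 53.5 kHz = 6.5 kHz.
201 kHz mod fs = 21 kHz.
21 kHz ≤ fs/2 = 30 kHz, appears at 21 kHz.
63 kHz and 183 kHz both map to 3 kHz.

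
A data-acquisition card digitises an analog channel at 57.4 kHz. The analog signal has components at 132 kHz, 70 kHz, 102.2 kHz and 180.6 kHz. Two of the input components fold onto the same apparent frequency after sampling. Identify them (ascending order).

fs/2 = 28.7 kHz.
132 kHz mod fs = 17.2 kHz.
17.2 kHz ≤ fs/2 = 28.7 kHz, appears at 17.2 kHz.
70 kHz mod fs = 12.6 kHz.
12.6 kHz ≤ fs/2 = 28.7 kHz, appears at 12.6 kHz.
102.2 kHz mod fs = 44.8 kHz.
44.8 kHz > fs/2 = 28.7 kHz, folds to fs − 44.8 kHz = 12.6 kHz.
180.6 kHz mod fs = 8.4 kHz.
8.4 kHz ≤ fs/2 = 28.7 kHz, appears at 8.4 kHz.
70 kHz and 102.2 kHz both map to 12.6 kHz.

70 kHz, 102.2 kHz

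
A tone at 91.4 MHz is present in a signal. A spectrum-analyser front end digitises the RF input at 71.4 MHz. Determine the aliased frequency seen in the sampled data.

20 MHz

91.4 MHz mod fs = 20 MHz.
20 MHz ≤ fs/2 = 35.7 MHz, appears at 20 MHz.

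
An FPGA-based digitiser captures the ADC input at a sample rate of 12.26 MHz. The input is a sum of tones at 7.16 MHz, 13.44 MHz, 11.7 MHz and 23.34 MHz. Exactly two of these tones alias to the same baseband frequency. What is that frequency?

1.18 MHz

fs/2 = 6.13 MHz.
7.16 MHz > fs/2 = 6.13 MHz, folds to fs − 7.16 MHz = 5.1 MHz.
13.44 MHz mod fs = 1.18 MHz.
1.18 MHz ≤ fs/2 = 6.13 MHz, appears at 1.18 MHz.
11.7 MHz > fs/2 = 6.13 MHz, folds to fs − 11.7 MHz = 0.56 MHz.
23.34 MHz mod fs = 11.08 MHz.
11.08 MHz > fs/2 = 6.13 MHz, folds to fs − 11.08 MHz = 1.18 MHz.
13.44 MHz and 23.34 MHz both map to 1.18 MHz.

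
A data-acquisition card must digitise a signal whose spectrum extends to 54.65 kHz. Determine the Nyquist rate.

Nyquist rate = 2 × 54.65 kHz = 109.3 kHz.

109.3 kHz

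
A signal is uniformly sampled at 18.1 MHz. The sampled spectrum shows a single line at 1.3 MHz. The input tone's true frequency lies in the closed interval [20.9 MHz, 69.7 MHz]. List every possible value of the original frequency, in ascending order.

34.9 MHz, 37.5 MHz, 53 MHz, 55.6 MHz

Frequencies that alias to 1.3 MHz are k·fs ± 1.3 MHz for integer k ≥ 0.
k=0: 1.3 MHz.
k=1: 16.8 MHz, 19.4 MHz.
k=2: 34.9 MHz, 37.5 MHz.
k=3: 53 MHz, 55.6 MHz.
k=4: 71.1 MHz, 73.7 MHz.
Within [20.9 MHz, 69.7 MHz]: 34.9 MHz, 37.5 MHz, 53 MHz, 55.6 MHz.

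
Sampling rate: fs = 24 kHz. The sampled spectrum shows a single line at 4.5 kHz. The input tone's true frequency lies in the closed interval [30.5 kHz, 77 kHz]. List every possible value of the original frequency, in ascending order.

Frequencies that alias to 4.5 kHz are k·fs ± 4.5 kHz for integer k ≥ 0.
k=0: 4.5 kHz.
k=1: 19.5 kHz, 28.5 kHz.
k=2: 43.5 kHz, 52.5 kHz.
k=3: 67.5 kHz, 76.5 kHz.
k=4: 91.5 kHz, 100.5 kHz.
Within [30.5 kHz, 77 kHz]: 43.5 kHz, 52.5 kHz, 67.5 kHz, 76.5 kHz.

43.5 kHz, 52.5 kHz, 67.5 kHz, 76.5 kHz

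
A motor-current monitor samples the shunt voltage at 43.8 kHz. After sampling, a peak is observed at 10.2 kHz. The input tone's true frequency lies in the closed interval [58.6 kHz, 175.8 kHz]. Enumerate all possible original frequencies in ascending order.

77.4 kHz, 97.8 kHz, 121.2 kHz, 141.6 kHz, 165 kHz

Frequencies that alias to 10.2 kHz are k·fs ± 10.2 kHz for integer k ≥ 0.
k=0: 10.2 kHz.
k=1: 33.6 kHz, 54 kHz.
k=2: 77.4 kHz, 97.8 kHz.
k=3: 121.2 kHz, 141.6 kHz.
k=4: 165 kHz, 185.4 kHz.
k=5: 208.8 kHz, 229.2 kHz.
Within [58.6 kHz, 175.8 kHz]: 77.4 kHz, 97.8 kHz, 121.2 kHz, 141.6 kHz, 165 kHz.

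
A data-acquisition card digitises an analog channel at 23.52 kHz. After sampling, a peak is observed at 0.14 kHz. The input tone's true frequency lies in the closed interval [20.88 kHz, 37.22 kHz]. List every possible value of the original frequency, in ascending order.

23.38 kHz, 23.66 kHz

Frequencies that alias to 0.14 kHz are k·fs ± 0.14 kHz for integer k ≥ 0.
k=0: 0.14 kHz.
k=1: 23.38 kHz, 23.66 kHz.
k=2: 46.9 kHz, 47.18 kHz.
Within [20.88 kHz, 37.22 kHz]: 23.38 kHz, 23.66 kHz.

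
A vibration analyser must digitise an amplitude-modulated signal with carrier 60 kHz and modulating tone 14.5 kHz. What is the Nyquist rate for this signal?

AM sidebands sit at fc ± fm = 45.5 kHz and 74.5 kHz.
Highest-frequency component: 74.5 kHz.
Nyquist rate = 2 × 74.5 kHz = 149 kHz.

149 kHz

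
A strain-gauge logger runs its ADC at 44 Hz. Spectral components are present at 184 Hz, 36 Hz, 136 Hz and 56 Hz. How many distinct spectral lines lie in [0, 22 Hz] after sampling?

3

fs/2 = 22 Hz.
184 Hz mod fs = 8 Hz.
8 Hz ≤ fs/2 = 22 Hz, appears at 8 Hz.
36 Hz > fs/2 = 22 Hz, folds to fs − 36 Hz = 8 Hz.
136 Hz mod fs = 4 Hz.
4 Hz ≤ fs/2 = 22 Hz, appears at 4 Hz.
56 Hz mod fs = 12 Hz.
12 Hz ≤ fs/2 = 22 Hz, appears at 12 Hz.
Distinct values: {4 Hz, 8 Hz, 12 Hz} → 3.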